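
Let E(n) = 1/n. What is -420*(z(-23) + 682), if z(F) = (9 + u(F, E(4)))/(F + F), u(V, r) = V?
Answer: -6591060/23 ≈ -2.8657e+5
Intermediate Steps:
z(F) = (9 + F)/(2*F) (z(F) = (9 + F)/(F + F) = (9 + F)/((2*F)) = (9 + F)*(1/(2*F)) = (9 + F)/(2*F))
-420*(z(-23) + 682) = -420*((½)*(9 - 23)/(-23) + 682) = -420*((½)*(-1/23)*(-14) + 682) = -420*(7/23 + 682) = -420*15693/23 = -6591060/23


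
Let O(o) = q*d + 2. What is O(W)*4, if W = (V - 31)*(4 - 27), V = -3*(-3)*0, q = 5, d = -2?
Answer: -32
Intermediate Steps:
V = 0 (V = 9*0 = 0)
W = 713 (W = (0 - 31)*(4 - 27) = -31*(-23) = 713)
O(o) = -8 (O(o) = 5*(-2) + 2 = -10 + 2 = -8)
O(W)*4 = -8*4 = -32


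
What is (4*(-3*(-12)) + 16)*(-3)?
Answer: -480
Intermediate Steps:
(4*(-3*(-12)) + 16)*(-3) = (4*36 + 16)*(-3) = (144 + 16)*(-3) = 160*(-3) = -480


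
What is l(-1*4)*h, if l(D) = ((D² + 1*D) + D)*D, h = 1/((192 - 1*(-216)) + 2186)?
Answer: -16/1297 ≈ -0.012336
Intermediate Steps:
h = 1/2594 (h = 1/((192 + 216) + 2186) = 1/(408 + 2186) = 1/2594 ≈ 0.00038551)
l(D) = D*(D² + 2*D) (l(D) = ((D² + D) + D)*D = ((D + D²) + D)*D = (D² + 2*D)*D = D*(D² + 2*D))
l(-1*4)*h = ((-1*4)²*(2 - 1*4))*(1/2594) = ((-4)²*(2 - 4))*(1/2594) = (16*(-2))*(1/2594) = -32*1/2594 = -16/1297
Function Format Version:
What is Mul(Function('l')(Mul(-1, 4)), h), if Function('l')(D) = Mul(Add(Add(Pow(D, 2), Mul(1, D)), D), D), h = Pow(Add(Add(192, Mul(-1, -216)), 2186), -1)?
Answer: Rational(-16, 1297) ≈ -0.012336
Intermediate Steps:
h = Rational(1, 2594) (h = Pow(Add(Add(192, 216), 2186), -1) = Pow(Add(408, 2186), -1) = Pow(2594, -1) = Rational(1, 2594) ≈ 0.00038551)
Function('l')(D) = Mul(D, Add(Pow(D, 2), Mul(2, D))) (Function('l')(D) = Mul(Add(Add(Pow(D, 2), D), D), D) = Mul(Add(Add(D, Pow(D, 2)), D), D) = Mul(Add(Pow(D, 2), Mul(2, D)), D) = Mul(D, Add(Pow(D, 2), Mul(2, D))))
Mul(Function('l')(Mul(-1, 4)), h) = Mul(Mul(Pow(Mul(-1, 4), 2), Add(2, Mul(-1, 4))), Rational(1, 2594)) = Mul(Mul(Pow(-4, 2), Add(2, -4)), Rational(1, 2594)) = Mul(Mul(16, -2), Rational(1, 2594)) = Mul(-32, Rational(1, 2594)) = Rational(-16, 1297)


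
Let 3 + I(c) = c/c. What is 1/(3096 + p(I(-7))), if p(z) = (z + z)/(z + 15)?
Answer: 13/40244 ≈ 0.00032303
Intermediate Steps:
I(c) = -2 (I(c) = -3 + c/c = -3 + 1 = -2)
p(z) = 2*z/(15 + z) (p(z) = (2*z)/(15 + z) = 2*z/(15 + z))
1/(3096 + p(I(-7))) = 1/(3096 + 2*(-2)/(15 - 2)) = 1/(3096 + 2*(-2)/13) = 1/(3096 + 2*(-2)*(1/13)) = 1/(3096 - 4/13) = 1/(40244/13) = 13/40244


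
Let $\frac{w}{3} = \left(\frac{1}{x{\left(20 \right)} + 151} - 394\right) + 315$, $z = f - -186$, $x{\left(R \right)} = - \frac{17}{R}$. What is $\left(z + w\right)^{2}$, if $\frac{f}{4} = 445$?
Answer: $\frac{2995492101001}{1002001} \approx 2.9895 \cdot 10^{6}$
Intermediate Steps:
$f = 1780$ ($f = 4 \cdot 445 = 1780$)
$z = 1966$ ($z = 1780 - -186 = 1780 + 186 = 1966$)
$w = - \frac{237217}{1001}$ ($w = 3 \left(\left(\frac{1}{- \frac{17}{20} + 151} - 394\right) + 315\right) = 3 \left(\left(\frac{1}{\frac{3003}{20}} - 394\right) + 315\right) = 3 \left(\left(\frac{20}{3003} - 394\right) + 315\right) = 3 \left(- \frac{1183162}{3003} + 315\right) = 3 \left(- \frac{237217}{3003}\right) = - \frac{237217}{1001} \approx -236.98$)
$\left(z + w\right)^{2} = \left(1966 - \frac{237217}{1001}\right)^{2} = \left(\frac{1730749}{1001}\right)^{2} = \frac{2995492101001}{1002001}$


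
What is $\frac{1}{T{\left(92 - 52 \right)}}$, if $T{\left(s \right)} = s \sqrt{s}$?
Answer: $\frac{\sqrt{10}}{800} \approx 0.0039528$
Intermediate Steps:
$T{\left(s \right)} = s^{\frac{3}{2}}$
$\frac{1}{T{\left(92 - 52 \right)}} = \frac{1}{\left(92 - 52\right)^{\frac{3}{2}}} = \frac{1}{40^{\frac{3}{2}}} = \frac{1}{80 \sqrt{10}} = \frac{\sqrt{10}}{800}$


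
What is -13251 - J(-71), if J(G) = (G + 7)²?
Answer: -17347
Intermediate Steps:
J(G) = (7 + G)²
-13251 - J(-71) = -13251 - (7 - 71)² = -13251 - 1*(-64)² = -13251 - 1*4096 = -13251 - 4096 = -17347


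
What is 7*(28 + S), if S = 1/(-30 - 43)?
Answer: 14301/73 ≈ 195.90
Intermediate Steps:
S = -1/73 (S = 1/(-73) = -1/73 ≈ -0.013699)
7*(28 + S) = 7*(28 - 1/73) = 7*(2043/73) = 14301/73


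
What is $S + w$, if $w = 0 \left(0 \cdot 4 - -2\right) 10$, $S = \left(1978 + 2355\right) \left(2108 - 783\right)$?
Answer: $5741225$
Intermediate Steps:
$S = 5741225$ ($S = 4333 \cdot 1325 = 5741225$)
$w = 0$ ($w = 0 \left(0 + 2\right) 10 = 0 \cdot 2 \cdot 10 = 0 \cdot 10 = 0$)
$S + w = 5741225 + 0 = 5741225$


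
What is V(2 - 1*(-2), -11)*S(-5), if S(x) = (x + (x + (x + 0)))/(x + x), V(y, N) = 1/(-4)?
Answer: -3/8 ≈ -0.37500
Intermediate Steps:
V(y, N) = -¼
S(x) = 3/2 (S(x) = (x + (x + x))/((2*x)) = (x + 2*x)*(1/(2*x)) = (3*x)*(1/(2*x)) = 3/2)
V(2 - 1*(-2), -11)*S(-5) = -¼*3/2 = -3/8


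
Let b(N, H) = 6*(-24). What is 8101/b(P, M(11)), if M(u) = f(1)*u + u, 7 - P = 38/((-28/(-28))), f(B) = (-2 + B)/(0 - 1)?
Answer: -8101/144 ≈ -56.257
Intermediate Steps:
f(B) = 2 - B (f(B) = (-2 + B)/(-1) = (-2 + B)*(-1) = 2 - B)
P = -31 (P = 7 - 38/((-28/(-28))) = 7 - 38/((-28*(-1/28))) = 7 - 38/1 = 7 - 38 = -31)
M(u) = 2*u (M(u) = (2 - 1*1)*u + u = (2 - 1)*u + u = 1*u + u = u + u = 2*u)
b(N, H) = -144
8101/b(P, M(11)) = 8101/(-144) = 8101*(-1/144) = -8101/144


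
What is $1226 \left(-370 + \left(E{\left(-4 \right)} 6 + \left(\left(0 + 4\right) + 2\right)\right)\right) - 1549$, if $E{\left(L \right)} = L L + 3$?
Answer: $-308049$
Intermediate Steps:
$E{\left(L \right)} = 3 + L^{2}$ ($E{\left(L \right)} = L^{2} + 3 = 3 + L^{2}$)
$1226 \left(-370 + \left(E{\left(-4 \right)} 6 + \left(\left(0 + 4\right) + 2\right)\right)\right) - 1549 = 1226 \left(-370 + \left(\left(3 + \left(-4\right)^{2}\right) 6 + \left(\left(0 + 4\right) + 2\right)\right)\right) - 1549 = 1226 \left(-370 + \left(\left(3 + 16\right) 6 + \left(4 + 2\right)\right)\right) - 1549 = 1226 \left(-370 + \left(19 \cdot 6 + 6\right)\right) - 1549 = 1226 \left(-370 + \left(114 + 6\right)\right) - 1549 = 1226 \left(-370 + 120\right) - 1549 = 1226 \left(-250\right) - 1549 = -306500 - 1549 = -308049$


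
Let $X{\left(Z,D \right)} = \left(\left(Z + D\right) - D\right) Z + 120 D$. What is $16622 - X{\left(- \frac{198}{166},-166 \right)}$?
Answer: $\frac{251728037}{6889} \approx 36541.0$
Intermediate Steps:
$X{\left(Z,D \right)} = Z^{2} + 120 D$ ($X{\left(Z,D \right)} = \left(\left(D + Z\right) - D\right) Z + 120 D = Z Z + 120 D = Z^{2} + 120 D$)
$16622 - X{\left(- \frac{198}{166},-166 \right)} = 16622 - \left(\left(- \frac{198}{166}\right)^{2} + 120 \left(-166\right)\right) = 16622 - \left(\left(\left(-198\right) \frac{1}{166}\right)^{2} - 19920\right) = 16622 - \left(\left(- \frac{99}{83}\right)^{2} - 19920\right) = 16622 - \left(\frac{9801}{6889} - 19920\right) = 16622 - - \frac{137219079}{6889} = 16622 + \frac{137219079}{6889} = \frac{251728037}{6889}$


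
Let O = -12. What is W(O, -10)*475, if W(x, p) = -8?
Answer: -3800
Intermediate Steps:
W(O, -10)*475 = -8*475 = -3800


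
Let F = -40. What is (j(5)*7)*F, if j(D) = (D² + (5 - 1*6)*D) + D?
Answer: -7000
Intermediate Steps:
j(D) = D² (j(D) = (D² + (5 - 6)*D) + D = (D² - D) + D = D²)
(j(5)*7)*F = (5²*7)*(-40) = (25*7)*(-40) = 175*(-40) = -7000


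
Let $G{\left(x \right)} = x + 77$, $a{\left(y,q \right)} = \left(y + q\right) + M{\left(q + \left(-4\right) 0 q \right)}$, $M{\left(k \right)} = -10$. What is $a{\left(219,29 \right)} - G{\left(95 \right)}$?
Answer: $66$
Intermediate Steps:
$a{\left(y,q \right)} = -10 + q + y$ ($a{\left(y,q \right)} = \left(y + q\right) - 10 = \left(q + y\right) - 10 = -10 + q + y$)
$G{\left(x \right)} = 77 + x$
$a{\left(219,29 \right)} - G{\left(95 \right)} = \left(-10 + 29 + 219\right) - \left(77 + 95\right) = 238 - 172 = 66$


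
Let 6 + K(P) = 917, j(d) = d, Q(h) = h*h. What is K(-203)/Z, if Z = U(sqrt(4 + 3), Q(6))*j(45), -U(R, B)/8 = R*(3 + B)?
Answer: -911*sqrt(7)/98280 ≈ -0.024525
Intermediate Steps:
Q(h) = h**2
K(P) = 911 (K(P) = -6 + 917 = 911)
U(R, B) = -8*R*(3 + B)
Z = -14040*sqrt(7) (Z = -8*sqrt(4 + 3)*(3 + 6**2)*45 = -8*sqrt(7)*(3 + 36)*45 = -8*sqrt(7)*39*45 = -312*sqrt(7)*45 = -14040*sqrt(7) ≈ -37146.)
K(-203)/Z = 911/((-14040*sqrt(7))) = 911*(-sqrt(7)/98280) = -911*sqrt(7)/98280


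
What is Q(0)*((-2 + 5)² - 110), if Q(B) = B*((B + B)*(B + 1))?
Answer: 0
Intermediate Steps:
Q(B) = 2*B²*(1 + B) (Q(B) = B*((2*B)*(1 + B)) = B*(2*B*(1 + B)) = 2*B²*(1 + B))
Q(0)*((-2 + 5)² - 110) = (2*0²*(1 + 0))*((-2 + 5)² - 110) = (2*0*1)*(3² - 110) = 0*(9 - 110) = 0*(-101) = 0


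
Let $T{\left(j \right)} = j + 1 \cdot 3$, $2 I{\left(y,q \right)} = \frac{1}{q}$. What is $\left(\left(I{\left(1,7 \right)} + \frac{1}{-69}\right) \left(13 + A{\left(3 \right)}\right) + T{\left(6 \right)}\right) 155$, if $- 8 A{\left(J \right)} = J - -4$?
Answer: $\frac{11607485}{7728} \approx 1502.0$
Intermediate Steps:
$I{\left(y,q \right)} = \frac{1}{2 q}$
$A{\left(J \right)} = - \frac{1}{2} - \frac{J}{8}$ ($A{\left(J \right)} = - \frac{J - -4}{8} = - \frac{J + 4}{8} = - \frac{4 + J}{8} = - \frac{1}{2} - \frac{J}{8}$)
$T{\left(j \right)} = 3 + j$ ($T{\left(j \right)} = j + 3 = 3 + j$)
$\left(\left(I{\left(1,7 \right)} + \frac{1}{-69}\right) \left(13 + A{\left(3 \right)}\right) + T{\left(6 \right)}\right) 155 = \left(\left(\frac{1}{2 \cdot 7} + \frac{1}{-69}\right) \left(13 - \frac{7}{8}\right) + \left(3 + 6\right)\right) 155 = \left(\left(\frac{1}{2} \cdot \frac{1}{7} - \frac{1}{69}\right) \left(13 - \frac{7}{8}\right) + 9\right) 155 = \left(\left(\frac{1}{14} - \frac{1}{69}\right) \left(13 - \frac{7}{8}\right) + 9\right) 155 = \left(\frac{55}{966} \cdot \frac{97}{8} + 9\right) 155 = \left(\frac{5335}{7728} + 9\right) 155 = \frac{74887}{7728} \cdot 155 = \frac{11607485}{7728}$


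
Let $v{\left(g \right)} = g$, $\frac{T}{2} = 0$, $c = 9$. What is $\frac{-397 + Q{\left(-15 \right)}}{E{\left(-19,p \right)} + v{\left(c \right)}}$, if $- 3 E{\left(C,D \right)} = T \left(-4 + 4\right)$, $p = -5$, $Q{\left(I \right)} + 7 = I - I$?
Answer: $- \frac{404}{9} \approx -44.889$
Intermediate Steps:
$T = 0$ ($T = 2 \cdot 0 = 0$)
$Q{\left(I \right)} = -7$ ($Q{\left(I \right)} = -7 + \left(I - I\right) = -7 + 0 = -7$)
$E{\left(C,D \right)} = 0$ ($E{\left(C,D \right)} = - \frac{0 \left(-4 + 4\right)}{3} = - \frac{0 \cdot 0}{3} = \left(- \frac{1}{3}\right) 0 = 0$)
$\frac{-397 + Q{\left(-15 \right)}}{E{\left(-19,p \right)} + v{\left(c \right)}} = \frac{-397 - 7}{0 + 9} = - \frac{404}{9}$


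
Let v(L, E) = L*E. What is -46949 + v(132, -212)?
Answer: -74933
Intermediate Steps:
v(L, E) = E*L
-46949 + v(132, -212) = -46949 - 212*132 = -46949 - 27984 = -74933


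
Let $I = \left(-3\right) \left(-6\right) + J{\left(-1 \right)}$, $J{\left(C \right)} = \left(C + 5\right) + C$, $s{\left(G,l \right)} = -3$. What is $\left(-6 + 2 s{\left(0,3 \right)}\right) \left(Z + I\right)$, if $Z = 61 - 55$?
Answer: $-324$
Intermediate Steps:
$Z = 6$ ($Z = 61 - 55 = 6$)
$J{\left(C \right)} = 5 + 2 C$ ($J{\left(C \right)} = \left(5 + C\right) + C = 5 + 2 C$)
$I = 21$ ($I = \left(-3\right) \left(-6\right) + \left(5 + 2 \left(-1\right)\right) = 18 + \left(5 - 2\right) = 18 + 3 = 21$)
$\left(-6 + 2 s{\left(0,3 \right)}\right) \left(Z + I\right) = \left(-6 + 2 \left(-3\right)\right) \left(6 + 21\right) = \left(-6 - 6\right) 27 = \left(-12\right) 27 = -324$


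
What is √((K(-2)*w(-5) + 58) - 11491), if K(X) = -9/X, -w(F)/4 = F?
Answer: I*√11343 ≈ 106.5*I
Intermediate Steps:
w(F) = -4*F
√((K(-2)*w(-5) + 58) - 11491) = √(((-9/(-2))*(-4*(-5)) + 58) - 11491) = √((-9*(-½)*20 + 58) - 11491) = √(((9/2)*20 + 58) - 11491) = √((90 + 58) - 11491) = √(148 - 11491) = √(-11343) = I*√11343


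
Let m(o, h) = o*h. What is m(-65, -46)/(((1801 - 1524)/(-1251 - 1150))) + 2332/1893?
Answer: -13589182106/524361 ≈ -25916.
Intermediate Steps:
m(o, h) = h*o
m(-65, -46)/(((1801 - 1524)/(-1251 - 1150))) + 2332/1893 = (-46*(-65))/(((1801 - 1524)/(-1251 - 1150))) + 2332/1893 = 2990/((277/(-2401))) + 2332*(1/1893) = 2990/((277*(-1/2401))) + 2332/1893 = 2990/(-277/2401) + 2332/1893 = 2990*(-2401/277) + 2332/1893 = -7178990/277 + 2332/1893 = -13589182106/524361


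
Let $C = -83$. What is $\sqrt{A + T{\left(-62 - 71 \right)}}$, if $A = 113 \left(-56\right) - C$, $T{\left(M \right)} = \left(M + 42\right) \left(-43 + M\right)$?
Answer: $\sqrt{9771} \approx 98.848$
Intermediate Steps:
$T{\left(M \right)} = \left(-43 + M\right) \left(42 + M\right)$ ($T{\left(M \right)} = \left(42 + M\right) \left(-43 + M\right) = \left(-43 + M\right) \left(42 + M\right)$)
$A = -6245$ ($A = 113 \left(-56\right) - -83 = -6328 + 83 = -6245$)
$\sqrt{A + T{\left(-62 - 71 \right)}} = \sqrt{-6245 - \left(1673 - \left(-62 - 71\right)^{2}\right)} = \sqrt{-6245 - \left(1673 - 17689\right)} = \sqrt{-6245 + \left(-1806 + 17689 + 133\right)} = \sqrt{-6245 + 16016} = \sqrt{9771}$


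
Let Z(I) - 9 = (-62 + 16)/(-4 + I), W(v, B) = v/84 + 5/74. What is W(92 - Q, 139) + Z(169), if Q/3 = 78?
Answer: 303346/42735 ≈ 7.0983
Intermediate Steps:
Q = 234 (Q = 3*78 = 234)
W(v, B) = 5/74 + v/84 (W(v, B) = v*(1/84) + 5*(1/74) = v/84 + 5/74 = 5/74 + v/84)
Z(I) = 9 - 46/(-4 + I) (Z(I) = 9 + (-62 + 16)/(-4 + I) = 9 - 46/(-4 + I))
W(92 - Q, 139) + Z(169) = (5/74 + (92 - 1*234)/84) + (-82 + 9*169)/(-4 + 169) = (5/74 + (92 - 234)/84) + (-82 + 1521)/165 = (5/74 + (1/84)*(-142)) + (1/165)*1439 = (5/74 - 71/42) + 1439/165 = -1261/777 + 1439/165 = 303346/42735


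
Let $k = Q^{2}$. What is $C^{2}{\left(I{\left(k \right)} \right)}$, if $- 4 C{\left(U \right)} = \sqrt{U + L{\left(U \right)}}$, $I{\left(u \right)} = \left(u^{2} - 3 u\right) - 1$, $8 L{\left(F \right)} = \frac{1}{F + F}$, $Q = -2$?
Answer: $\frac{145}{768} \approx 0.1888$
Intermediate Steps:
$L{\left(F \right)} = \frac{1}{16 F}$ ($L{\left(F \right)} = \frac{1}{8 \left(F + F\right)} = \frac{1}{8 \cdot 2 F} = \frac{\frac{1}{2} \frac{1}{F}}{8} = \frac{1}{16 F}$)
$k = 4$ ($k = \left(-2\right)^{2} = 4$)
$I{\left(u \right)} = -1 + u^{2} - 3 u$
$C{\left(U \right)} = - \frac{\sqrt{U + \frac{1}{16 U}}}{4}$
$C^{2}{\left(I{\left(k \right)} \right)} = \left(- \frac{\sqrt{\frac{1}{-1 + 4^{2} - 12} + 16 \left(-1 + 4^{2} - 12\right)}}{16}\right)^{2} = \left(- \frac{\sqrt{\frac{1}{-1 + 16 - 12} + 16 \left(-1 + 16 - 12\right)}}{16}\right)^{2} = \left(- \frac{\sqrt{\frac{1}{3} + 16 \cdot 3}}{16}\right)^{2} = \left(- \frac{\sqrt{\frac{1}{3} + 48}}{16}\right)^{2} = \left(- \frac{\sqrt{\frac{145}{3}}}{16}\right)^{2} = \left(- \frac{\frac{1}{3} \sqrt{435}}{16}\right)^{2} = \left(- \frac{\sqrt{435}}{48}\right)^{2} = \frac{145}{768}$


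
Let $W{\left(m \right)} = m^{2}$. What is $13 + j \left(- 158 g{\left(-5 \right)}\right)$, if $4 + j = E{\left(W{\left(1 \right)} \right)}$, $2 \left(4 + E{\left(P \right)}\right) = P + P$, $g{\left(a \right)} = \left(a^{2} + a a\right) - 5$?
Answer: $49783$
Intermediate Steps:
$g{\left(a \right)} = -5 + 2 a^{2}$ ($g{\left(a \right)} = \left(a^{2} + a^{2}\right) - 5 = 2 a^{2} - 5 = -5 + 2 a^{2}$)
$E{\left(P \right)} = -4 + P$ ($E{\left(P \right)} = -4 + \frac{P + P}{2} = -4 + \frac{2 P}{2} = -4 + P$)
$j = -7$ ($j = -4 - \left(4 - 1^{2}\right) = -4 + \left(-4 + 1\right) = -4 - 3 = -7$)
$13 + j \left(- 158 g{\left(-5 \right)}\right) = 13 - 7 \left(- 158 \left(-5 + 2 \left(-5\right)^{2}\right)\right) = 13 - 7 \left(- 158 \left(-5 + 2 \cdot 25\right)\right) = 13 - 7 \left(- 158 \left(-5 + 50\right)\right) = 13 - 7 \left(\left(-158\right) 45\right) = 13 - -49770 = 13 + 49770 = 49783$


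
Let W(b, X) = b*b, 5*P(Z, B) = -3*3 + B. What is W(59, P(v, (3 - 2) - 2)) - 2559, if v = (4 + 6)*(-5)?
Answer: 922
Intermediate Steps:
v = -50 (v = 10*(-5) = -50)
P(Z, B) = -9/5 + B/5 (P(Z, B) = (-3*3 + B)/5 = (-9 + B)/5 = -9/5 + B/5)
W(b, X) = b**2
W(59, P(v, (3 - 2) - 2)) - 2559 = 59**2 - 2559 = 3481 - 2559 = 922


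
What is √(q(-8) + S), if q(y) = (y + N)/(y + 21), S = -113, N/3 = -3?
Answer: I*√19318/13 ≈ 10.691*I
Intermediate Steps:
N = -9 (N = 3*(-3) = -9)
q(y) = (-9 + y)/(21 + y) (q(y) = (y - 9)/(y + 21) = (-9 + y)/(21 + y))
√(q(-8) + S) = √((-9 - 8)/(21 - 8) - 113) = √(-17/13 - 113) = √(-1486/13) = I*√19318/13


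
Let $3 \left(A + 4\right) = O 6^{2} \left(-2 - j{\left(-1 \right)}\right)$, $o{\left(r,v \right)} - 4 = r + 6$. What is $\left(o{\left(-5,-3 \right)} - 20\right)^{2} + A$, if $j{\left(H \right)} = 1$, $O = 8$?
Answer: $-67$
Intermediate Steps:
$o{\left(r,v \right)} = 10 + r$ ($o{\left(r,v \right)} = 4 + \left(r + 6\right) = 4 + \left(6 + r\right) = 10 + r$)
$A = -292$ ($A = -4 + \frac{8 \cdot 6^{2} \left(-2 - 1\right)}{3} = -4 + \frac{8 \cdot 36 \left(-2 - 1\right)}{3} = -4 + \frac{288 \left(-3\right)}{3} = -4 + \frac{1}{3} \left(-864\right) = -4 - 288 = -292$)
$\left(o{\left(-5,-3 \right)} - 20\right)^{2} + A = \left(\left(10 - 5\right) - 20\right)^{2} - 292 = \left(5 - 20\right)^{2} - 292 = \left(-15\right)^{2} - 292 = 225 - 292 = -67$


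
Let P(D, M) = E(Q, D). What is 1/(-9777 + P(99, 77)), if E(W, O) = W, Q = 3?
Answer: -1/9774 ≈ -0.00010231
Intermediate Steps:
P(D, M) = 3
1/(-9777 + P(99, 77)) = 1/(-9777 + 3) = 1/(-9774) = -1/9774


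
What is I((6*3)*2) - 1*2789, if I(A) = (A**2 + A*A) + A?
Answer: -161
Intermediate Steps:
I(A) = A + 2*A**2 (I(A) = (A**2 + A**2) + A = 2*A**2 + A = A + 2*A**2)
I((6*3)*2) - 1*2789 = ((6*3)*2)*(1 + 2*((6*3)*2)) - 1*2789 = (18*2)*(1 + 2*(18*2)) - 2789 = 36*(1 + 2*36) - 2789 = 36*(1 + 72) - 2789 = 36*73 - 2789 = 2628 - 2789 = -161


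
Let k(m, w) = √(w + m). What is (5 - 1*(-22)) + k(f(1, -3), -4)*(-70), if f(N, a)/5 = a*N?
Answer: 27 - 70*I*√19 ≈ 27.0 - 305.12*I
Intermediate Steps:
f(N, a) = 5*N*a (f(N, a) = 5*(a*N) = 5*(N*a) = 5*N*a)
k(m, w) = √(m + w)
(5 - 1*(-22)) + k(f(1, -3), -4)*(-70) = (5 - 1*(-22)) + √(5*1*(-3) - 4)*(-70) = (5 + 22) + √(-15 - 4)*(-70) = 27 + √(-19)*(-70) = 27 + (I*√19)*(-70) = 27 - 70*I*√19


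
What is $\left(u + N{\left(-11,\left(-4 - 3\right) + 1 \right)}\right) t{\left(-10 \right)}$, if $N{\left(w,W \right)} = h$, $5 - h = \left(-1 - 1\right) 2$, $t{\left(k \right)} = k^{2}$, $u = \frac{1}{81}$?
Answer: $\frac{73000}{81} \approx 901.23$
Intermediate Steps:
$u = \frac{1}{81} \approx 0.012346$
$h = 9$ ($h = 5 - \left(-1 - 1\right) 2 = 5 - \left(-2\right) 2 = 5 - -4 = 5 + 4 = 9$)
$N{\left(w,W \right)} = 9$
$\left(u + N{\left(-11,\left(-4 - 3\right) + 1 \right)}\right) t{\left(-10 \right)} = \left(\frac{1}{81} + 9\right) \left(-10\right)^{2} = \frac{730}{81} \cdot 100 = \frac{73000}{81}$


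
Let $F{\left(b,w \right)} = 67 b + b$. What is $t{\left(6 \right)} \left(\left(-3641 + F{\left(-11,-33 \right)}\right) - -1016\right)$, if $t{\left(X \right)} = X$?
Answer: $-20238$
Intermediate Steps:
$F{\left(b,w \right)} = 68 b$
$t{\left(6 \right)} \left(\left(-3641 + F{\left(-11,-33 \right)}\right) - -1016\right) = 6 \left(\left(-3641 + 68 \left(-11\right)\right) - -1016\right) = 6 \left(\left(-3641 - 748\right) + 1016\right) = 6 \left(-4389 + 1016\right) = 6 \left(-3373\right) = -20238$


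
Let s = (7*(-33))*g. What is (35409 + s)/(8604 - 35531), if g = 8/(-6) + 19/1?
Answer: -31328/26927 ≈ -1.1634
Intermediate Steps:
g = 53/3 (g = 8*(-⅙) + 19*1 = -4/3 + 19 = 53/3 ≈ 17.667)
s = -4081 (s = (7*(-33))*(53/3) = -231*53/3 = -4081)
(35409 + s)/(8604 - 35531) = (35409 - 4081)/(8604 - 35531) = 31328/(-26927) = 31328*(-1/26927) = -31328/26927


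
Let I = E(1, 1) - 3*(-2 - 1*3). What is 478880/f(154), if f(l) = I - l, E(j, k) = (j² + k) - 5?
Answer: -239440/71 ≈ -3372.4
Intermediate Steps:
E(j, k) = -5 + k + j² (E(j, k) = (k + j²) - 5 = -5 + k + j²)
I = 12 (I = (-5 + 1 + 1²) - 3*(-2 - 1*3) = (-5 + 1 + 1) - 3*(-2 - 3) = -3 - 3*(-5) = -3 + 15 = 12)
f(l) = 12 - l
478880/f(154) = 478880/(12 - 1*154) = 478880/(12 - 154) = 478880/(-142) = 478880*(-1/142) = -239440/71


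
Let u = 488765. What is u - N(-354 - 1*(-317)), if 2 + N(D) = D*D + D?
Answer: 487435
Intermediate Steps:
N(D) = -2 + D + D² (N(D) = -2 + (D*D + D) = -2 + (D² + D) = -2 + (D + D²) = -2 + D + D²)
u - N(-354 - 1*(-317)) = 488765 - (-2 + (-354 - 1*(-317)) + (-354 - 1*(-317))²) = 488765 - (-2 + (-354 + 317) + (-354 + 317)²) = 488765 - (-2 - 37 + (-37)²) = 488765 - (-2 - 37 + 1369) = 488765 - 1*1330 = 488765 - 1330 = 487435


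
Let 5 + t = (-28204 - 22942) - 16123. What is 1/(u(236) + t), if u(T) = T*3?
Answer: -1/66566 ≈ -1.5023e-5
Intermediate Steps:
u(T) = 3*T
t = -67274 (t = -5 + ((-28204 - 22942) - 16123) = -5 + (-51146 - 16123) = -5 - 67269 = -67274)
1/(u(236) + t) = 1/(3*236 - 67274) = 1/(708 - 67274) = 1/(-66566) = -1/66566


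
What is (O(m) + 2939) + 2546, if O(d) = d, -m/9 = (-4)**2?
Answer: 5341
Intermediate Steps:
m = -144 (m = -9*(-4)**2 = -9*16 = -144)
(O(m) + 2939) + 2546 = (-144 + 2939) + 2546 = 2795 + 2546 = 5341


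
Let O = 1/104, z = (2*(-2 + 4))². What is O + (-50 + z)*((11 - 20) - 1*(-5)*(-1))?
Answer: 49505/104 ≈ 476.01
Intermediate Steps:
z = 16 (z = (2*2)² = 4² = 16)
O = 1/104 ≈ 0.0096154
O + (-50 + z)*((11 - 20) - 1*(-5)*(-1)) = 1/104 + (-50 + 16)*((11 - 20) - 1*(-5)*(-1)) = 1/104 - 34*(-9 + 5*(-1)) = 1/104 - 34*(-9 - 5) = 1/104 - 34*(-14) = 1/104 + 476 = 49505/104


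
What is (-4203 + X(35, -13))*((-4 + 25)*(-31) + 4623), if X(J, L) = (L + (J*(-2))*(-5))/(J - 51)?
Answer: -67111905/4 ≈ -1.6778e+7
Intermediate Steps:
X(J, L) = (L + 10*J)/(-51 + J) (X(J, L) = (L - 2*J*(-5))/(-51 + J) = (L + 10*J)/(-51 + J))
(-4203 + X(35, -13))*((-4 + 25)*(-31) + 4623) = (-4203 + (-13 + 10*35)/(-51 + 35))*((-4 + 25)*(-31) + 4623) = (-4203 + (-13 + 350)/(-16))*(21*(-31) + 4623) = (-4203 - 1/16*337)*(-651 + 4623) = (-4203 - 337/16)*3972 = -67585/16*3972 = -67111905/4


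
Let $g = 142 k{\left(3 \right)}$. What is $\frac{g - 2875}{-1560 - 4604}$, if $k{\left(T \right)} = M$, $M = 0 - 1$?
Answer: $\frac{3017}{6164} \approx 0.48945$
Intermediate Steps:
$M = -1$
$k{\left(T \right)} = -1$
$g = -142$ ($g = 142 \left(-1\right) = -142$)
$\frac{g - 2875}{-1560 - 4604} = \frac{-142 - 2875}{-1560 - 4604} = - \frac{3017}{-6164} = \left(-3017\right) \left(- \frac{1}{6164}\right) = \frac{3017}{6164}$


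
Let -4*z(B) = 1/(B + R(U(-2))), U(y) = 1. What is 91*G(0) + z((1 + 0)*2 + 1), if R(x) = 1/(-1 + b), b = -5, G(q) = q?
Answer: -3/34 ≈ -0.088235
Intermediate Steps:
R(x) = -⅙ (R(x) = 1/(-1 - 5) = 1/(-6) = -⅙)
z(B) = -1/(4*(-⅙ + B)) (z(B) = -1/(4*(B - ⅙)) = -1/(4*(-⅙ + B)))
91*G(0) + z((1 + 0)*2 + 1) = 91*0 - 3/(-2 + 12*((1 + 0)*2 + 1)) = 0 - 3/(-2 + 12*(1*2 + 1)) = 0 - 3/(-2 + 12*(2 + 1)) = 0 - 3/(-2 + 12*3) = 0 - 3/(-2 + 36) = 0 - 3/34 = -3/34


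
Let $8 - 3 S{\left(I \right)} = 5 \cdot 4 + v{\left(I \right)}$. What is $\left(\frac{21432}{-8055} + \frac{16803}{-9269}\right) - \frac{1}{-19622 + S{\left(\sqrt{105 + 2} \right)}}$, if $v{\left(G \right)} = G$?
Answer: $- \frac{385947414458027597}{86274660157174905} - \frac{3 \sqrt{107}}{3466618777} \approx -4.4735$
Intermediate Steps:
$S{\left(I \right)} = -4 - \frac{I}{3}$ ($S{\left(I \right)} = \frac{8}{3} - \frac{5 \cdot 4 + I}{3} = \frac{8}{3} - \frac{20 + I}{3} = \frac{8}{3} - \left(\frac{20}{3} + \frac{I}{3}\right) = -4 - \frac{I}{3}$)
$\left(\frac{21432}{-8055} + \frac{16803}{-9269}\right) - \frac{1}{-19622 + S{\left(\sqrt{105 + 2} \right)}} = \left(\frac{21432}{-8055} + \frac{16803}{-9269}\right) - \frac{1}{-19622 - \left(4 + \frac{\sqrt{105 + 2}}{3}\right)} = \left(21432 \left(- \frac{1}{8055}\right) + 16803 \left(- \frac{1}{9269}\right)\right) - \frac{1}{-19622 - \left(4 + \frac{\sqrt{107}}{3}\right)} = \left(- \frac{7144}{2685} - \frac{16803}{9269}\right) - \frac{1}{-19626 - \frac{\sqrt{107}}{3}} = - \frac{111333791}{24887265} - \frac{1}{-19626 - \frac{\sqrt{107}}{3}}$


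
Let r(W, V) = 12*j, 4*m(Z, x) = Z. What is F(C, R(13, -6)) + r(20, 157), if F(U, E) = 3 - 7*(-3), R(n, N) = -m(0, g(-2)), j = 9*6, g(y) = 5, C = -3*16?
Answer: 672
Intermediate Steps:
C = -48
j = 54
m(Z, x) = Z/4
r(W, V) = 648 (r(W, V) = 12*54 = 648)
R(n, N) = 0 (R(n, N) = -0/4 = -1*0 = 0)
F(U, E) = 24 (F(U, E) = 3 + 21 = 24)
F(C, R(13, -6)) + r(20, 157) = 24 + 648 = 672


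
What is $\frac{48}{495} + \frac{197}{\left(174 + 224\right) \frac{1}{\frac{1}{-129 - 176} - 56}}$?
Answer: $- \frac{110655133}{4005870} \approx -27.623$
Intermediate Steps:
$\frac{48}{495} + \frac{197}{\left(174 + 224\right) \frac{1}{\frac{1}{-129 - 176} - 56}} = 48 \cdot \frac{1}{495} + \frac{197}{398 \frac{1}{\frac{1}{-305} - 56}} = \frac{16}{165} + \frac{197}{398 \frac{1}{- \frac{1}{305} - 56}} = \frac{16}{165} + \frac{197}{398 \frac{1}{- \frac{17081}{305}}} = \frac{16}{165} + \frac{197}{398 \left(- \frac{305}{17081}\right)} = \frac{16}{165} + \frac{197}{- \frac{121390}{17081}} = \frac{16}{165} + 197 \left(- \frac{17081}{121390}\right) = \frac{16}{165} - \frac{3364957}{121390} = - \frac{110655133}{4005870}$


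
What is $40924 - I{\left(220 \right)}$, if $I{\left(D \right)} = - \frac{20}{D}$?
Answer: $\frac{450165}{11} \approx 40924.0$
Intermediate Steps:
$40924 - I{\left(220 \right)} = 40924 - - \frac{20}{220} = 40924 - \left(-20\right) \frac{1}{220} = 40924 - - \frac{1}{11} = 40924 + \frac{1}{11} = \frac{450165}{11}$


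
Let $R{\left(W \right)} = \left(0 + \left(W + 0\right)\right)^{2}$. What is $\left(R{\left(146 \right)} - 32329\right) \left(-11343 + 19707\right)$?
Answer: $-92112732$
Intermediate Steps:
$R{\left(W \right)} = W^{2}$ ($R{\left(W \right)} = \left(0 + W\right)^{2} = W^{2}$)
$\left(R{\left(146 \right)} - 32329\right) \left(-11343 + 19707\right) = \left(146^{2} - 32329\right) \left(-11343 + 19707\right) = \left(21316 - 32329\right) 8364 = \left(-11013\right) 8364 = -92112732$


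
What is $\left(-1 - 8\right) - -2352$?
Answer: $2343$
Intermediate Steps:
$\left(-1 - 8\right) - -2352 = -9 + 2352 = 2343$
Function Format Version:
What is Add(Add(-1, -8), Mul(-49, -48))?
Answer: 2343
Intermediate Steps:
Add(Add(-1, -8), Mul(-49, -48)) = Add(-9, 2352) = 2343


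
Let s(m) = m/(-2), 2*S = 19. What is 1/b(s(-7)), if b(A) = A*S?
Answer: 4/133 ≈ 0.030075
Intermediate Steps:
S = 19/2 (S = (½)*19 = 19/2 ≈ 9.5000)
s(m) = -m/2 (s(m) = m*(-½) = -m/2)
b(A) = 19*A/2 (b(A) = A*(19/2) = 19*A/2)
1/b(s(-7)) = 1/(19*(-½*(-7))/2) = 1/((19/2)*(7/2)) = 1/(133/4) = 4/133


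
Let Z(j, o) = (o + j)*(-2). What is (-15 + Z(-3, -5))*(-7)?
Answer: -7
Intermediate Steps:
Z(j, o) = -2*j - 2*o (Z(j, o) = (j + o)*(-2) = -2*j - 2*o)
(-15 + Z(-3, -5))*(-7) = (-15 + (-2*(-3) - 2*(-5)))*(-7) = (-15 + (6 + 10))*(-7) = (-15 + 16)*(-7) = 1*(-7) = -7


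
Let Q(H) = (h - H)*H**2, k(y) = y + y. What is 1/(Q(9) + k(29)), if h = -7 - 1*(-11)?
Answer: -1/347 ≈ -0.0028818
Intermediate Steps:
h = 4 (h = -7 + 11 = 4)
k(y) = 2*y
Q(H) = H**2*(4 - H) (Q(H) = (4 - H)*H**2 = H**2*(4 - H))
1/(Q(9) + k(29)) = 1/(9**2*(4 - 1*9) + 2*29) = 1/(81*(4 - 9) + 58) = 1/(81*(-5) + 58) = 1/(-405 + 58) = 1/(-347) = -1/347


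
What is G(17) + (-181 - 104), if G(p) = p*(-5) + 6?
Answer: -364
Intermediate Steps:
G(p) = 6 - 5*p (G(p) = -5*p + 6 = 6 - 5*p)
G(17) + (-181 - 104) = (6 - 5*17) + (-181 - 104) = (6 - 85) - 285 = -79 - 285 = -364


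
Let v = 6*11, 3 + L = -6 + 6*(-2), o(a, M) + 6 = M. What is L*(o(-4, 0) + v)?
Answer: -1260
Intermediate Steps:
o(a, M) = -6 + M
L = -21 (L = -3 + (-6 + 6*(-2)) = -3 + (-6 - 12) = -3 - 18 = -21)
v = 66
L*(o(-4, 0) + v) = -21*((-6 + 0) + 66) = -21*(-6 + 66) = -21*60 = -1260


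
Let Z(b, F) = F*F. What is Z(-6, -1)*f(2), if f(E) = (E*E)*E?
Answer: 8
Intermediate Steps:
Z(b, F) = F²
f(E) = E³ (f(E) = E²*E = E³)
Z(-6, -1)*f(2) = (-1)²*2³ = 1*8 = 8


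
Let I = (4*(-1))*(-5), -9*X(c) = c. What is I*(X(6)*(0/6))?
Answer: 0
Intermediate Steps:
X(c) = -c/9
I = 20 (I = -4*(-5) = 20)
I*(X(6)*(0/6)) = 20*((-1/9*6)*(0/6)) = 20*(-0/6) = 20*(-2/3*0) = 20*0 = 0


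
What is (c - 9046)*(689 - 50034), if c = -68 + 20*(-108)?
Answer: 556315530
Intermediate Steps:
c = -2228 (c = -68 - 2160 = -2228)
(c - 9046)*(689 - 50034) = (-2228 - 9046)*(689 - 50034) = -11274*(-49345) = 556315530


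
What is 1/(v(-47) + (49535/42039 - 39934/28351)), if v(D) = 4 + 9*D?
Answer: -1191847689/499658600332 ≈ -0.0023853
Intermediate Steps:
1/(v(-47) + (49535/42039 - 39934/28351)) = 1/((4 + 9*(-47)) + (49535/42039 - 39934/28351)) = 1/((4 - 423) + (49535*(1/42039) - 39934*1/28351)) = 1/(-419 + (49535/42039 - 39934/28351)) = 1/(-419 - 274418641/1191847689) = 1/(-499658600332/1191847689) = -1191847689/499658600332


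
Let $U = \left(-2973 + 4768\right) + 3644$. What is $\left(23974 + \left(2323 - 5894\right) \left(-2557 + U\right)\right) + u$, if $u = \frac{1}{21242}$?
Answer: $- \frac{218105378815}{21242} \approx -1.0268 \cdot 10^{7}$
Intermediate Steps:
$U = 5439$ ($U = 1795 + 3644 = 5439$)
$u = \frac{1}{21242} \approx 4.7077 \cdot 10^{-5}$
$\left(23974 + \left(2323 - 5894\right) \left(-2557 + U\right)\right) + u = \left(23974 + \left(2323 - 5894\right) \left(-2557 + 5439\right)\right) + \frac{1}{21242} = \left(23974 - 10291622\right) + \frac{1}{21242} = -10267648 + \frac{1}{21242} = - \frac{218105378815}{21242}$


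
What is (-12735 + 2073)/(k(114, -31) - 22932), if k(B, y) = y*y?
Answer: 10662/21971 ≈ 0.48528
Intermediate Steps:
k(B, y) = y**2
(-12735 + 2073)/(k(114, -31) - 22932) = (-12735 + 2073)/((-31)**2 - 22932) = -10662/(961 - 22932) = -10662/(-21971) = -10662*(-1/21971) = 10662/21971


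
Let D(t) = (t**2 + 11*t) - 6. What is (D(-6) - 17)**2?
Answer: 2809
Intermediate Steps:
D(t) = -6 + t**2 + 11*t
(D(-6) - 17)**2 = ((-6 + (-6)**2 + 11*(-6)) - 17)**2 = ((-6 + 36 - 66) - 17)**2 = (-36 - 17)**2 = (-53)**2 = 2809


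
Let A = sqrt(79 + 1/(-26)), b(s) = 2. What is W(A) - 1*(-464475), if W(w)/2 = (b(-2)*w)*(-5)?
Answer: 464475 - 10*sqrt(53378)/13 ≈ 4.6430e+5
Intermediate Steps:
A = sqrt(53378)/26 (A = sqrt(79 - 1/26) = sqrt(2053/26) = sqrt(53378)/26 ≈ 8.8860)
W(w) = -20*w (W(w) = 2*((2*w)*(-5)) = 2*(-10*w) = -20*w)
W(A) - 1*(-464475) = -10*sqrt(53378)/13 - 1*(-464475) = -10*sqrt(53378)/13 + 464475 = 464475 - 10*sqrt(53378)/13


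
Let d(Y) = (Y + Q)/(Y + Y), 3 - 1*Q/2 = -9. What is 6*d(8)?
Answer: 12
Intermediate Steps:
Q = 24 (Q = 6 - 2*(-9) = 6 + 18 = 24)
d(Y) = (24 + Y)/(2*Y) (d(Y) = (Y + 24)/(Y + Y) = (24 + Y)/((2*Y)) = (24 + Y)*(1/(2*Y)) = (24 + Y)/(2*Y))
6*d(8) = 6*((½)*(24 + 8)/8) = 6*((½)*(⅛)*32) = 6*2 = 12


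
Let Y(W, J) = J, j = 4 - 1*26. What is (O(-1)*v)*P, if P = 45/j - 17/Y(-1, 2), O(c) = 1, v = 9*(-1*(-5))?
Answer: -5220/11 ≈ -474.55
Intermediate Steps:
j = -22 (j = 4 - 26 = -22)
v = 45 (v = 9*5 = 45)
P = -116/11 (P = 45/(-22) - 17/2 = 45*(-1/22) - 17*1/2 = -45/22 - 17/2 = -116/11 ≈ -10.545)
(O(-1)*v)*P = (1*45)*(-116/11) = 45*(-116/11) = -5220/11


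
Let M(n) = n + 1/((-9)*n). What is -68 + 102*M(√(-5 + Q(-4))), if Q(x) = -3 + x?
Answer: -68 + 1853*I*√3/9 ≈ -68.0 + 356.61*I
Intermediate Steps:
M(n) = n - 1/(9*n)
-68 + 102*M(√(-5 + Q(-4))) = -68 + 102*(√(-5 + (-3 - 4)) - 1/(9*√(-5 + (-3 - 4)))) = -68 + 102*(√(-5 - 7) - 1/(9*√(-5 - 7))) = -68 + 102*(√(-12) - (-I*√3/6)/9) = -68 + 102*(2*I*√3 - (-I*√3/6)/9) = -68 + 102*(2*I*√3 - (-1)*I*√3/54) = -68 + 102*(2*I*√3 + I*√3/54) = -68 + 102*(109*I*√3/54) = -68 + 1853*I*√3/9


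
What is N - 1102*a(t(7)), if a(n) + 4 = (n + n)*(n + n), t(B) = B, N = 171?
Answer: -211413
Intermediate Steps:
a(n) = -4 + 4*n² (a(n) = -4 + (n + n)*(n + n) = -4 + (2*n)*(2*n) = -4 + 4*n²)
N - 1102*a(t(7)) = 171 - 1102*(-4 + 4*7²) = 171 - 1102*(-4 + 4*49) = 171 - 1102*(-4 + 196) = 171 - 1102*192 = 171 - 211584 = -211413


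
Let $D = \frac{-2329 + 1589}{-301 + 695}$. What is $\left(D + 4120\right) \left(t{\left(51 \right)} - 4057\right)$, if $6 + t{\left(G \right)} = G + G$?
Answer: $- \frac{3213440470}{197} \approx -1.6312 \cdot 10^{7}$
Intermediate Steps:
$t{\left(G \right)} = -6 + 2 G$ ($t{\left(G \right)} = -6 + \left(G + G\right) = -6 + 2 G$)
$D = - \frac{370}{197}$ ($D = - \frac{740}{394} = \left(-740\right) \frac{1}{394} = - \frac{370}{197} \approx -1.8782$)
$\left(D + 4120\right) \left(t{\left(51 \right)} - 4057\right) = \left(- \frac{370}{197} + 4120\right) \left(\left(-6 + 2 \cdot 51\right) - 4057\right) = \frac{811270 \left(\left(-6 + 102\right) - 4057\right)}{197} = \frac{811270 \left(96 - 4057\right)}{197} = \frac{811270}{197} \left(-3961\right) = - \frac{3213440470}{197}$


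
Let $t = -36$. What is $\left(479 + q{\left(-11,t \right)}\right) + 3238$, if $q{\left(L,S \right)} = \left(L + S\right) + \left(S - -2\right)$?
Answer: $3636$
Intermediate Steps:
$q{\left(L,S \right)} = 2 + L + 2 S$ ($q{\left(L,S \right)} = \left(L + S\right) + \left(S + 2\right) = \left(L + S\right) + \left(2 + S\right) = 2 + L + 2 S$)
$\left(479 + q{\left(-11,t \right)}\right) + 3238 = \left(479 + \left(2 - 11 + 2 \left(-36\right)\right)\right) + 3238 = \left(479 - 81\right) + 3238 = 398 + 3238 = 3636$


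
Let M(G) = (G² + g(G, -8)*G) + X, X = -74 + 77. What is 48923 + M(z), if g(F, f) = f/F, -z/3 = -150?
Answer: 251418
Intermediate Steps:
z = 450 (z = -3*(-150) = 450)
X = 3
M(G) = -5 + G² (M(G) = (G² + (-8/G)*G) + 3 = (G² - 8) + 3 = (-8 + G²) + 3 = -5 + G²)
48923 + M(z) = 48923 + (-5 + 450²) = 48923 + (-5 + 202500) = 48923 + 202495 = 251418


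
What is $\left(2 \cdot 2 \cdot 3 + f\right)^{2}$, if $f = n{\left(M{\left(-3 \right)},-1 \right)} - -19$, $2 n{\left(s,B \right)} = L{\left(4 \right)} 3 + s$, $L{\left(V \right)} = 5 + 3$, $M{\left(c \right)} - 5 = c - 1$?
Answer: $\frac{7569}{4} \approx 1892.3$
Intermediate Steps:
$M{\left(c \right)} = 4 + c$ ($M{\left(c \right)} = 5 + \left(c - 1\right) = 5 + \left(-1 + c\right) = 4 + c$)
$L{\left(V \right)} = 8$
$n{\left(s,B \right)} = 12 + \frac{s}{2}$ ($n{\left(s,B \right)} = \frac{8 \cdot 3 + s}{2} = \frac{24 + s}{2} = 12 + \frac{s}{2}$)
$f = \frac{63}{2}$ ($f = \left(12 + \frac{4 - 3}{2}\right) - -19 = \left(12 + \frac{1}{2} \cdot 1\right) + 19 = \left(12 + \frac{1}{2}\right) + 19 = \frac{25}{2} + 19 = \frac{63}{2} \approx 31.5$)
$\left(2 \cdot 2 \cdot 3 + f\right)^{2} = \left(2 \cdot 2 \cdot 3 + \frac{63}{2}\right)^{2} = \left(4 \cdot 3 + \frac{63}{2}\right)^{2} = \left(12 + \frac{63}{2}\right)^{2} = \left(\frac{87}{2}\right)^{2} = \frac{7569}{4}$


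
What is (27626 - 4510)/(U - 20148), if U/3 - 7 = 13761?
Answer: 5779/5289 ≈ 1.0926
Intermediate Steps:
U = 41304 (U = 21 + 3*13761 = 21 + 41283 = 41304)
(27626 - 4510)/(U - 20148) = (27626 - 4510)/(41304 - 20148) = 23116/21156 = 23116*(1/21156) = 5779/5289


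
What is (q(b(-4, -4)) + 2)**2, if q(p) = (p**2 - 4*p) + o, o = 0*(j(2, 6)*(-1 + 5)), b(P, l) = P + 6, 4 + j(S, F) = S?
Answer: 4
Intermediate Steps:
j(S, F) = -4 + S
b(P, l) = 6 + P
o = 0 (o = 0*((-4 + 2)*(-1 + 5)) = 0*(-2*4) = 0*(-8) = 0)
q(p) = p**2 - 4*p (q(p) = (p**2 - 4*p) + 0 = p**2 - 4*p)
(q(b(-4, -4)) + 2)**2 = ((6 - 4)*(-4 + (6 - 4)) + 2)**2 = (2*(-4 + 2) + 2)**2 = (2*(-2) + 2)**2 = (-4 + 2)**2 = (-2)**2 = 4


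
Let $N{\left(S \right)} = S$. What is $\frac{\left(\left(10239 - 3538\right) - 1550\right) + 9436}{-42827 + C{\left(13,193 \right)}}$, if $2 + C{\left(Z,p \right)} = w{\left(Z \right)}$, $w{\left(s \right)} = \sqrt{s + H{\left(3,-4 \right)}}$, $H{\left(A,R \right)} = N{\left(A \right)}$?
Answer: $- \frac{14587}{42825} \approx -0.34062$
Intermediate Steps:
$H{\left(A,R \right)} = A$
$w{\left(s \right)} = \sqrt{3 + s}$ ($w{\left(s \right)} = \sqrt{s + 3} = \sqrt{3 + s}$)
$C{\left(Z,p \right)} = -2 + \sqrt{3 + Z}$
$\frac{\left(\left(10239 - 3538\right) - 1550\right) + 9436}{-42827 + C{\left(13,193 \right)}} = \frac{\left(\left(10239 - 3538\right) - 1550\right) + 9436}{-42827 - \left(2 - \sqrt{3 + 13}\right)} = \frac{\left(6701 - 1550\right) + 9436}{-42827 - \left(2 - \sqrt{16}\right)} = \frac{5151 + 9436}{-42827 + \left(-2 + 4\right)} = \frac{14587}{-42827 + 2} = \frac{14587}{-42825} = 14587 \left(- \frac{1}{42825}\right) = - \frac{14587}{42825}$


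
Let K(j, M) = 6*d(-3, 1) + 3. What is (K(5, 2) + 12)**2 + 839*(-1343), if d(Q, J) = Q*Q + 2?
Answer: -1120216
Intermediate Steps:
d(Q, J) = 2 + Q**2 (d(Q, J) = Q**2 + 2 = 2 + Q**2)
K(j, M) = 69 (K(j, M) = 6*(2 + (-3)**2) + 3 = 6*(2 + 9) + 3 = 6*11 + 3 = 66 + 3 = 69)
(K(5, 2) + 12)**2 + 839*(-1343) = (69 + 12)**2 + 839*(-1343) = 81**2 - 1126777 = 6561 - 1126777 = -1120216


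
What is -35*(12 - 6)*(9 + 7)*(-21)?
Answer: 70560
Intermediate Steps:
-35*(12 - 6)*(9 + 7)*(-21) = -210*16*(-21) = -35*96*(-21) = -3360*(-21) = 70560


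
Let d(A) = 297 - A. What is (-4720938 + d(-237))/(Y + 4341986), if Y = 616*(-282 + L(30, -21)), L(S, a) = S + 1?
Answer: -786734/697895 ≈ -1.1273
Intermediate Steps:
L(S, a) = 1 + S
Y = -154616 (Y = 616*(-282 + (1 + 30)) = 616*(-282 + 31) = 616*(-251) = -154616)
(-4720938 + d(-237))/(Y + 4341986) = (-4720938 + (297 - 1*(-237)))/(-154616 + 4341986) = (-4720938 + (297 + 237))/4187370 = (-4720938 + 534)*(1/4187370) = -4720404*1/4187370 = -786734/697895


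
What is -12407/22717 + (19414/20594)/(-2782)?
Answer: -355634587297/650756952118 ≈ -0.54649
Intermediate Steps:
-12407/22717 + (19414/20594)/(-2782) = -12407*1/22717 + (19414*(1/20594))*(-1/2782) = -12407/22717 + (9707/10297)*(-1/2782) = -12407/22717 - 9707/28646254 = -355634587297/650756952118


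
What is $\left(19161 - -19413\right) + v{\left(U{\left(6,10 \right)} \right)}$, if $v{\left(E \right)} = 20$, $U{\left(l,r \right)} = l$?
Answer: $38594$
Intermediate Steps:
$\left(19161 - -19413\right) + v{\left(U{\left(6,10 \right)} \right)} = \left(19161 - -19413\right) + 20 = \left(19161 + 19413\right) + 20 = 38574 + 20 = 38594$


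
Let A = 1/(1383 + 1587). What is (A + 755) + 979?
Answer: 5149981/2970 ≈ 1734.0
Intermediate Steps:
A = 1/2970 ≈ 0.00033670
(A + 755) + 979 = (1/2970 + 755) + 979 = 2242351/2970 + 979 = 5149981/2970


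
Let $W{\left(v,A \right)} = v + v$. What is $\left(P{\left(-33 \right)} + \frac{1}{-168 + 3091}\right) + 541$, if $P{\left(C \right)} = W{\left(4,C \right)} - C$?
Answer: $\frac{1701187}{2923} \approx 582.0$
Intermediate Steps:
$W{\left(v,A \right)} = 2 v$
$P{\left(C \right)} = 8 - C$ ($P{\left(C \right)} = 2 \cdot 4 - C = 8 - C$)
$\left(P{\left(-33 \right)} + \frac{1}{-168 + 3091}\right) + 541 = \left(\left(8 - -33\right) + \frac{1}{-168 + 3091}\right) + 541 = \left(\left(8 + 33\right) + \frac{1}{2923}\right) + 541 = \left(41 + \frac{1}{2923}\right) + 541 = \frac{119844}{2923} + 541 = \frac{1701187}{2923}$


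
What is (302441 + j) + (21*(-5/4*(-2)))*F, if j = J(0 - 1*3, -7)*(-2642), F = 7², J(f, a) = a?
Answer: 647015/2 ≈ 3.2351e+5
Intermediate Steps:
F = 49
j = 18494 (j = -7*(-2642) = 18494)
(302441 + j) + (21*(-5/4*(-2)))*F = (302441 + 18494) + (21*(-5/4*(-2)))*49 = 320935 + (21*(-5*¼*(-2)))*49 = 320935 + (21*(-5/4*(-2)))*49 = 320935 + (21*(5/2))*49 = 320935 + (105/2)*49 = 320935 + 5145/2 = 647015/2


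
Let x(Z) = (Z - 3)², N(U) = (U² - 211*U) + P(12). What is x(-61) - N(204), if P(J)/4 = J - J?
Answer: 5524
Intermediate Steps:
P(J) = 0 (P(J) = 4*(J - J) = 4*0 = 0)
N(U) = U² - 211*U (N(U) = (U² - 211*U) + 0 = U² - 211*U)
x(Z) = (-3 + Z)²
x(-61) - N(204) = (-3 - 61)² - 204*(-211 + 204) = (-64)² - 204*(-7) = 4096 - 1*(-1428) = 4096 + 1428 = 5524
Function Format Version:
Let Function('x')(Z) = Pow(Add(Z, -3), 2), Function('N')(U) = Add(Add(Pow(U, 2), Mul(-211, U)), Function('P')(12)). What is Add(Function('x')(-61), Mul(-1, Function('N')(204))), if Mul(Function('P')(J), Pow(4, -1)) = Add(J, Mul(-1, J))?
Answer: 5524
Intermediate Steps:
Function('P')(J) = 0 (Function('P')(J) = Mul(4, Add(J, Mul(-1, J))) = Mul(4, 0) = 0)
Function('N')(U) = Add(Pow(U, 2), Mul(-211, U)) (Function('N')(U) = Add(Add(Pow(U, 2), Mul(-211, U)), 0) = Add(Pow(U, 2), Mul(-211, U)))
Function('x')(Z) = Pow(Add(-3, Z), 2)
Add(Function('x')(-61), Mul(-1, Function('N')(204))) = Add(Pow(Add(-3, -61), 2), Mul(-1, Mul(204, Add(-211, 204)))) = Add(Pow(-64, 2), Mul(-1, Mul(204, -7))) = Add(4096, Mul(-1, -1428)) = Add(4096, 1428) = 5524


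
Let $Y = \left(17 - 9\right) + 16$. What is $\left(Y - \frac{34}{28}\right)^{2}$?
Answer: $\frac{101761}{196} \approx 519.19$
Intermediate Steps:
$Y = 24$ ($Y = 8 + 16 = 24$)
$\left(Y - \frac{34}{28}\right)^{2} = \left(24 - \frac{34}{28}\right)^{2} = \left(24 - \frac{17}{14}\right)^{2} = \left(\frac{319}{14}\right)^{2} = \frac{101761}{196}$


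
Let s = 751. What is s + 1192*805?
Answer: 960311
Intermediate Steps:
s + 1192*805 = 751 + 1192*805 = 751 + 959560 = 960311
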